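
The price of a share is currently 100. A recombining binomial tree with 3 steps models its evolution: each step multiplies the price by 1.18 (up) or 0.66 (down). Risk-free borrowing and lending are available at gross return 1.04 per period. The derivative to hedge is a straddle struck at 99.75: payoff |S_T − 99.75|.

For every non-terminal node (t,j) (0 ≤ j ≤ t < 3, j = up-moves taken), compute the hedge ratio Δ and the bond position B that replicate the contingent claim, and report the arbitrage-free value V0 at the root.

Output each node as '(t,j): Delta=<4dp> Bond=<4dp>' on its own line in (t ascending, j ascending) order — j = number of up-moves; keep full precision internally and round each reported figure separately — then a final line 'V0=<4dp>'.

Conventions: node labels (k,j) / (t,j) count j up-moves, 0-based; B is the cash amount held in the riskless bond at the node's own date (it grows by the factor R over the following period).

(0,0): Delta=0.2259 Bond=10.8829
(1,0): Delta=-1.0000 Bond=92.2245
(1,1): Delta=0.4785 Bond=-18.4894
(2,0): Delta=-1.0000 Bond=95.9135
(2,1): Delta=-1.0000 Bond=95.9135
(2,2): Delta=0.7831 Bond=-61.6498
V0=33.4682

The replicating-portfolio and risk-neutral prices coincide; use p* = (1.04−0.66)/(1.18−0.66) = 0.7308 for the latter.
At maturity the claim pays: V(3,0)=71.0004, V(3,1)=48.3492, V(3,2)=7.8516, V(3,3)=64.5532
(2,0): S=43.5600. Δ = (V_up−V_dn)/(S_up−S_dn) = (48.3492−71.0004)/(51.4008−28.7496) = -1.0000. V = [p*·48.3492 + (1−p*)·71.0004]/1.04 = 52.3535. B = V − Δ·S = 95.9135.
(2,1): S=77.8800. Δ = (V_up−V_dn)/(S_up−S_dn) = (7.8516−48.3492)/(91.8984−51.4008) = -1.0000. V = [p*·7.8516 + (1−p*)·48.3492]/1.04 = 18.0335. B = V − Δ·S = 95.9135.
(2,2): S=139.2400. Δ = (V_up−V_dn)/(S_up−S_dn) = (64.5532−7.8516)/(164.3032−91.8984) = 0.7831. V = [p*·64.5532 + (1−p*)·7.8516]/1.04 = 47.3917. B = V − Δ·S = -61.6498.
(1,0): S=66.0000. Δ = (V_up−V_dn)/(S_up−S_dn) = (18.0335−52.3535)/(77.8800−43.5600) = -1.0000. V = [p*·18.0335 + (1−p*)·52.3535]/1.04 = 26.2245. B = V − Δ·S = 92.2245.
(1,1): S=118.0000. Δ = (V_up−V_dn)/(S_up−S_dn) = (47.3917−18.0335)/(139.2400−77.8800) = 0.4785. V = [p*·47.3917 + (1−p*)·18.0335]/1.04 = 37.9688. B = V − Δ·S = -18.4894.
(0,0): S=100.0000. Δ = (V_up−V_dn)/(S_up−S_dn) = (37.9688−26.2245)/(118.0000−66.0000) = 0.2259. V = [p*·37.9688 + (1−p*)·26.2245]/1.04 = 33.4682. B = V − Δ·S = 10.8829.
As a check, the time-0 holding Δ(0,0)·S0 + B(0,0) comes to 33.4682 — exactly V0.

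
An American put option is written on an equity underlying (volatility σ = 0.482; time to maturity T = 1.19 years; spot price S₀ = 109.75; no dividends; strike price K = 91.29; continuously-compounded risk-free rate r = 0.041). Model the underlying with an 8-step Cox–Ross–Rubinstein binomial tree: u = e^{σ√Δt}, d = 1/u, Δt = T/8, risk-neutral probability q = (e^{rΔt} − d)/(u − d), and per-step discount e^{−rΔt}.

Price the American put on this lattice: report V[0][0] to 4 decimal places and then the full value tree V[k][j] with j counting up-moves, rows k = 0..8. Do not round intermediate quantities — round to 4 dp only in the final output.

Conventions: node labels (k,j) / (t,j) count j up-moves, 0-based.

price = 11.6975
tree:
11.6975
16.5702 6.3555
22.8279 9.7297 2.6336
30.4459 14.5351 4.4378 0.6334
39.1146 21.0677 7.3583 1.2025 0.0000
47.9657 29.4017 11.9446 2.2828 0.0000 0.0000
55.3153 39.1146 18.8323 4.3336 0.0000 0.0000 0.0000
61.4181 47.9657 28.4551 8.2269 0.0000 0.0000 0.0000 0.0000
66.4857 55.3153 39.1146 15.6180 0.0000 0.0000 0.0000 0.0000 0.0000

params: Δt=0.14875 u=1.20430 d=0.83036 q=0.47002 e^(-rΔt)=0.99392
t_8 payoffs: 66.4857 55.3153 39.1146 15.6180 0.0000 0.0000 0.0000 0.0000 0.0000
k=7: node(7,0) S=29.8719 payoff=61.4181 vs cont=60.8631 → 61.4181 [stop]  node(7,1) S=43.3243 payoff=47.9657 vs cont=47.4107 → 47.9657 [stop]  node(7,2) S=62.8349 payoff=28.4551 vs cont=27.9001 → 28.4551 [stop]  node(7,3) S=91.1318 payoff=0.1582 vs cont=8.2269 → 8.2269 [wait]  node(7,4) S=132.1719 payoff=0.0000 vs cont=0.0000 → 0.0000 [wait]  node(7,5) S=191.6939 payoff=0.0000 vs cont=0.0000 → 0.0000 [wait]  node(7,6) S=278.0210 payoff=0.0000 vs cont=0.0000 → 0.0000 [wait]  node(7,7) S=403.2245 payoff=0.0000 vs cont=0.0000 → 0.0000 [wait]
k=6: node(6,0) S=35.9747 payoff=55.3153 vs cont=54.7603 → 55.3153 [stop]  node(6,1) S=52.1754 payoff=39.1146 vs cont=38.5595 → 39.1146 [stop]  node(6,2) S=75.6720 payoff=15.6180 vs cont=18.8323 → 18.8323 [wait]  node(6,3) S=109.7500 payoff=0.0000 vs cont=4.3336 → 4.3336 [wait]  node(6,4) S=159.1746 payoff=0.0000 vs cont=0.0000 → 0.0000 [wait]  node(6,5) S=230.8570 payoff=0.0000 vs cont=0.0000 → 0.0000 [wait]  node(6,6) S=334.8207 payoff=0.0000 vs cont=0.0000 → 0.0000 [wait]
k=5: node(5,0) S=43.3243 payoff=47.9657 vs cont=47.4107 → 47.9657 [stop]  node(5,1) S=62.8349 payoff=28.4551 vs cont=29.4017 → 29.4017 [wait]  node(5,2) S=91.1318 payoff=0.1582 vs cont=11.9446 → 11.9446 [wait]  node(5,3) S=132.1719 payoff=0.0000 vs cont=2.2828 → 2.2828 [wait]  node(5,4) S=191.6939 payoff=0.0000 vs cont=0.0000 → 0.0000 [wait]  node(5,5) S=278.0210 payoff=0.0000 vs cont=0.0000 → 0.0000 [wait]
k=4: node(4,0) S=52.1754 payoff=39.1146 vs cont=39.0017 → 39.1146 [stop]  node(4,1) S=75.6720 payoff=15.6180 vs cont=21.0677 → 21.0677 [wait]  node(4,2) S=109.7500 payoff=0.0000 vs cont=7.3583 → 7.3583 [wait]  node(4,3) S=159.1746 payoff=0.0000 vs cont=1.2025 → 1.2025 [wait]  node(4,4) S=230.8570 payoff=0.0000 vs cont=0.0000 → 0.0000 [wait]
k=3: node(3,0) S=62.8349 payoff=28.4551 vs cont=30.4459 → 30.4459 [wait]  node(3,1) S=91.1318 payoff=0.1582 vs cont=14.5351 → 14.5351 [wait]  node(3,2) S=132.1719 payoff=0.0000 vs cont=4.4378 → 4.4378 [wait]  node(3,3) S=191.6939 payoff=0.0000 vs cont=0.6334 → 0.6334 [wait]
k=2: node(2,0) S=75.6720 payoff=15.6180 vs cont=22.8279 → 22.8279 [wait]  node(2,1) S=109.7500 payoff=0.0000 vs cont=9.7297 → 9.7297 [wait]  node(2,2) S=159.1746 payoff=0.0000 vs cont=2.6336 → 2.6336 [wait]
k=1: node(1,0) S=91.1318 payoff=0.1582 vs cont=16.5702 → 16.5702 [wait]  node(1,1) S=132.1719 payoff=0.0000 vs cont=6.3555 → 6.3555 [wait]
k=0: node(0,0) S=109.7500 payoff=0.0000 vs cont=11.6975 → 11.6975 [wait]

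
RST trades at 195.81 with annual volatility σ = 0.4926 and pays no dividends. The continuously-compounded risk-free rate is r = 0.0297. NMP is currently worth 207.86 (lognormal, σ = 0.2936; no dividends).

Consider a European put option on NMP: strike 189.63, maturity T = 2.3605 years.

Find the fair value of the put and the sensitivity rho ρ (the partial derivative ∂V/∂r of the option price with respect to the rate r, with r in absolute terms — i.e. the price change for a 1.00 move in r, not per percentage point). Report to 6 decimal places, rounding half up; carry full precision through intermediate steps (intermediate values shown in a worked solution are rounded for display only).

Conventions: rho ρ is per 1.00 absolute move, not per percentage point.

price = 20.928802
ρ = -186.520221

σ√T = 0.2936·√2.3605 = 0.451085
d₁ = (ln(S/K) + (r+σ²/2)T) / (σ√T) = (ln(207.86/189.63) + (0.0297+0.2936²/2)·2.3605) / 0.451085 = (0.091790 + 0.171846) / 0.451085 = 0.584448
d₂ = d₁ − σ√T = 0.584448 − 0.451085 = 0.133363
e^{−rT} = 0.932294
N(−d₁) = 0.279459,  N(−d₂) = 0.446953
Put price V = K·e^{−rT}·N(−d₂) − S·N(−d₁) = 79.017251 − 58.088449 = 20.928802
ρ = −K·T·e^{−rT}·N(−d₂) = -186.520221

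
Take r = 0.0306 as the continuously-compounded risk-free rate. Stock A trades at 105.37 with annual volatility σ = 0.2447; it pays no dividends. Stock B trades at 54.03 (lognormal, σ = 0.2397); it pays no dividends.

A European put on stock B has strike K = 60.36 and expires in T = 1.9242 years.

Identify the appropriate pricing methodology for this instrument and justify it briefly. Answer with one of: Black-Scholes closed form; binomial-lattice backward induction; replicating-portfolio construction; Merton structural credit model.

framework: Black-Scholes closed form

Key observation: everything needed for the exact continuous-time valuation of the European put on stock B (strike 60.36) is given, and no feature rules the closed form out.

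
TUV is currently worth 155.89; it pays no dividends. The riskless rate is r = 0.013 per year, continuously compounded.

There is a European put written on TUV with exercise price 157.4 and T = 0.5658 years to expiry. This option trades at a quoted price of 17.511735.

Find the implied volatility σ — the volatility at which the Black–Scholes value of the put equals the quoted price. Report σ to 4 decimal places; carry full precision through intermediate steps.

At σ = 0.3713 the Black–Scholes value reproduces the quote:
σ√T = 0.3713·√0.5658 = 0.279291
d₁ = (ln(S/K) + (r+σ²/2)T) / (σ√T) = (ln(155.89/157.4) + (0.013+0.3713²/2)·0.5658) / 0.279291 = (-0.009640 + 0.046357) / 0.279291 = 0.131466
d₂ = d₁ − σ√T = 0.131466 − 0.279291 = -0.147824
e^{−rT} = 0.992672
N(−d₁) = 0.447703,  N(−d₂) = 0.558759
V = K·e^{−rT}·N(−d₂) − S·N(−d₁) = 87.304186 − 69.792450 = 17.511735 (the quoted price), and the Black–Scholes price is strictly increasing in σ, so σ is unique

sigma = 0.3713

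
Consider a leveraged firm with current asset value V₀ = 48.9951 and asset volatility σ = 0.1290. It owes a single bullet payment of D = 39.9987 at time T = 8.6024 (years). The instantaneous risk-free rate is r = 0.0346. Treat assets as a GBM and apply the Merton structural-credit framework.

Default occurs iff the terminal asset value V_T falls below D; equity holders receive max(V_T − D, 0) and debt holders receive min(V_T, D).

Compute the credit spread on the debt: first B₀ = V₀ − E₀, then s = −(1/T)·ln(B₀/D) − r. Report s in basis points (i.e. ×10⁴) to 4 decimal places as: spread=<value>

Equity is a call on the firm's assets struck at D = 39.9987:
d₁ = [ln(V₀/D) + (r + σ²/2)T] / (σ√T)
   = [ln(48.9951/39.9987) + (0.0346 + 0.5·0.1290²)·8.6024] / (0.1290·√8.6024)
   = [0.202873 + 0.369219] / 0.378355 = 1.512052
d₂ = d₁ − σ√T = 1.512052 − 0.378355 = 1.133697
N(d₁) = 0.934740,  N(d₂) = 0.871539,  e^(−rT) = 0.742566
E₀ = V₀·N(d₁) − D·e^(−rT)·N(d₂)
   = 48.9951·0.934740 − 39.9987·0.742566·0.871539 = 19.911479
B₀ = V₀ − E₀ = 48.9951 − 19.911479 = 29.083621
spread = −(1/T)·ln(B₀/D) − r = −(1/8.6024)·ln(29.083621/39.9987) − 0.0346 = 0.00244452
in basis points: 0.00244452 × 10⁴ = 24.4452 bp

spread=24.4452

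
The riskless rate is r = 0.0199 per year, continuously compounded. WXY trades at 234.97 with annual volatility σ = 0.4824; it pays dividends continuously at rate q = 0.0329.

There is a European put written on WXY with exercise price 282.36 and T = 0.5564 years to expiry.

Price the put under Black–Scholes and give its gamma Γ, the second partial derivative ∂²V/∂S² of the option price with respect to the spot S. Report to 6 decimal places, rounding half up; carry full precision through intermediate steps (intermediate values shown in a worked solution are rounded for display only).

σ√T = 0.4824·√0.5564 = 0.359833
d₁ = (ln(S/K) + (r−q+σ²/2)T) / (σ√T) = (ln(234.97/282.36) + (0.0199−0.0329+0.4824²/2)·0.5564) / 0.359833 = (-0.183725 + 0.057507) / 0.359833 = -0.350769
d₂ = d₁ − σ√T = -0.350769 − 0.359833 = -0.710602
e^{−rT} = 0.988989
e^{−qT} = 0.981861
N(−d₁) = 0.637119,  N(−d₂) = 0.761335
Put price V = K·e^{−rT}·N(−d₂) − S·e^{−qT}·N(−d₁) = 212.603343 − 146.988439 = 65.614904
φ(d₁) = (1/√(2π))·e^{−d₁²/2} = 0.375139
Γ = e^{−qT}·φ(d₁) / (S·σ·√T) = 0.004356

price = 65.614904
Γ = 0.004356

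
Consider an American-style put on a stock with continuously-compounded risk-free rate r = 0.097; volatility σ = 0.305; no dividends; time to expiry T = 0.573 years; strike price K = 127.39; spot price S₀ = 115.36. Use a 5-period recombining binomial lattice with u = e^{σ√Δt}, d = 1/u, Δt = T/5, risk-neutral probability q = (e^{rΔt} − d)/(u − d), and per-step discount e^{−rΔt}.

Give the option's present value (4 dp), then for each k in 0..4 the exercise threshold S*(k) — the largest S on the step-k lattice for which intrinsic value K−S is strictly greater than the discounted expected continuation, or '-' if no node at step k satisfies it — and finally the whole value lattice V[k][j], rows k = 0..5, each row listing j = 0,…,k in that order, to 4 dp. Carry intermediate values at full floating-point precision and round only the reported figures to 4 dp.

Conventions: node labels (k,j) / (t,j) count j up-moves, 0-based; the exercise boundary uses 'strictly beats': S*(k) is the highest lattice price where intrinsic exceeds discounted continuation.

price = 14.9760
boundary = - 104.0433 93.8368 104.0433 115.3600
tree:
14.9760
23.3467 7.8174
33.5532 13.8241 2.6184
42.7585 23.3467 5.6125 0.0000
51.0608 33.5532 12.0300 0.0000 0.0000
58.5486 42.7585 23.3467 0.0000 0.0000 0.0000

Δt=0.11460  u=1.10877  d=0.90190  q=0.52825  discount=0.98895
step 5 (expiry): payoffs max(K−S,0) = 58.5486 42.7585 23.3467 0.0000 0.0000 0.0000
step 4: (k=4,j=0): S=76.3292, K−S=51.0608, hold=49.6525 ⇒ V=51.0608 exercise | (k=4,j=1): S=93.8368, K−S=33.5532, hold=32.1450 ⇒ V=33.5532 exercise | (k=4,j=2): S=115.3600, K−S=12.0300, hold=10.8921 ⇒ V=12.0300 exercise | (k=4,j=3): S=141.8200, K−S=0.0000, hold=0.0000 ⇒ V=0.0000 continue | (k=4,j=4): S=174.3491, K−S=0.0000, hold=0.0000 ⇒ V=0.0000 continue  boundary S*=115.3600
step 3: (k=3,j=0): S=84.6315, K−S=42.7585, hold=41.3503 ⇒ V=42.7585 exercise | (k=3,j=1): S=104.0433, K−S=23.3467, hold=21.9384 ⇒ V=23.3467 exercise | (k=3,j=2): S=127.9076, K−S=0.0000, hold=5.6125 ⇒ V=5.6125 continue | (k=3,j=3): S=157.2456, K−S=0.0000, hold=0.0000 ⇒ V=0.0000 continue  boundary S*=104.0433
step 2: (k=2,j=0): S=93.8368, K−S=33.5532, hold=32.1450 ⇒ V=33.5532 exercise | (k=2,j=1): S=115.3600, K−S=12.0300, hold=13.8241 ⇒ V=13.8241 continue | (k=2,j=2): S=141.8200, K−S=0.0000, hold=2.6184 ⇒ V=2.6184 continue  boundary S*=93.8368
step 1: (k=1,j=0): S=104.0433, K−S=23.3467, hold=22.8757 ⇒ V=23.3467 exercise | (k=1,j=1): S=127.9076, K−S=0.0000, hold=7.8174 ⇒ V=7.8174 continue  boundary S*=104.0433
step 0: (k=0,j=0): S=115.3600, K−S=12.0300, hold=14.9760 ⇒ V=14.9760 continue  boundary S*=-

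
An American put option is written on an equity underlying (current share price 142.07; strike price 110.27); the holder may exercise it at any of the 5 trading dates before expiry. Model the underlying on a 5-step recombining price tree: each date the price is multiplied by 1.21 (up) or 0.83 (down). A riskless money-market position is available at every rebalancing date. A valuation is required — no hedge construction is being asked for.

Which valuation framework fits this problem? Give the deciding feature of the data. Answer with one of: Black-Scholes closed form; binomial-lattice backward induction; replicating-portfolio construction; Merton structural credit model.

Key observation: the exercise right at every one of the 5 steps is what matters: each node needs max(110.27 − S, continuation), which only the stepwise tree valuation starting from spot 142.07 delivers.

framework: binomial-lattice backward induction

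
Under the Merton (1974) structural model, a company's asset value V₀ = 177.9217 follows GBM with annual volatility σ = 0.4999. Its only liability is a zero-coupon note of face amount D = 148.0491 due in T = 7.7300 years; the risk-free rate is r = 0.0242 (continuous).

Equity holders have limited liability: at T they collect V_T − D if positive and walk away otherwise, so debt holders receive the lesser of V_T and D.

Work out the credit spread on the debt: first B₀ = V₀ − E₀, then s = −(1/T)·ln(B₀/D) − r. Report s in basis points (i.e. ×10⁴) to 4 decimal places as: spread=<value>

Apply the equity-as-call identities (strike 148.0491, horizon 7.7300 years):
d₁ = [ln(V₀/D) + (r + σ²/2)T] / (σ√T)
   = [ln(177.9217/148.0491) + (0.0242 + 0.5·0.4999²)·7.7300] / (0.4999·√7.7300)
   = [0.183800 + 1.152930] / 1.389866 = 0.961768
d₂ = d₁ − σ√T = 0.961768 − 1.389866 = -0.428097
N(d₁) = 0.831917,  N(d₂) = 0.334290,  e^(−rT) = 0.829389
E₀ = V₀·N(d₁) − D·e^(−rT)·N(d₂)
   = 177.9217·0.831917 − 148.0491·0.829389·0.334290 = 106.968513
B₀ = V₀ − E₀ = 177.9217 − 106.968513 = 70.953187
spread = −(1/T)·ln(B₀/D) − r = −(1/7.7300)·ln(70.953187/148.0491) − 0.0242 = 0.07095183
in basis points: 0.07095183 × 10⁴ = 709.5183 bp

spread=709.5183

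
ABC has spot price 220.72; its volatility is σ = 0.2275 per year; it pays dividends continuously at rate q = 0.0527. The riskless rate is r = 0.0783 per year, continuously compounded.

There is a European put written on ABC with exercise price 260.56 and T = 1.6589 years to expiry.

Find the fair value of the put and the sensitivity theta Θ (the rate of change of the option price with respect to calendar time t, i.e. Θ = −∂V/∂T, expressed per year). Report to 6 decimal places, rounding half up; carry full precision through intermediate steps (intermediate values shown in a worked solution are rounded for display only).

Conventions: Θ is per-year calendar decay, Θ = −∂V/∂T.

σ√T = 0.2275·√1.6589 = 0.293016
d₁ = (ln(S/K) + (r−q+σ²/2)T) / (σ√T) = (ln(220.72/260.56) + (0.0783−0.0527+0.2275²/2)·1.6589) / 0.293016 = (-0.165938 + 0.085397) / 0.293016 = -0.274869
d₂ = d₁ − σ√T = -0.274869 − 0.293016 = -0.567886
e^{−rT} = 0.878190
e^{−qT} = 0.916288
N(−d₁) = 0.608292,  N(−d₂) = 0.714944
Put price V = K·e^{−rT}·N(−d₂) − S·e^{−qT}·N(−d₁) = 163.594326 − 123.022860 = 40.571467
φ(d₁) = (1/√(2π))·e^{−d₁²/2} = 0.384153
Θ = −S·e^{−qT}·φ(d₁)·σ/(2√T) − q·S·e^{−qT}·N(−d₁) + r·K·e^{−rT}·N(−d₂) = −6.861501 − 6.483305 + 12.809436 = -0.535370

price = 40.571467
Θ = -0.535370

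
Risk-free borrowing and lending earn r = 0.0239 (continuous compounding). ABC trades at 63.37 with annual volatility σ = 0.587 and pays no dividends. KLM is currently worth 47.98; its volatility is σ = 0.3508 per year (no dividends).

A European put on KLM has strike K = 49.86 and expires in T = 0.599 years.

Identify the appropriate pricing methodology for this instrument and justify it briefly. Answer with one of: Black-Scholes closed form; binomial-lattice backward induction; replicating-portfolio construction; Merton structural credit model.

Key observation: the strike-49.86 put on KLM is European-exercise on a continuously-modelled lognormal underlying, so its value is a single closed-form evaluation.

framework: Black-Scholes closed form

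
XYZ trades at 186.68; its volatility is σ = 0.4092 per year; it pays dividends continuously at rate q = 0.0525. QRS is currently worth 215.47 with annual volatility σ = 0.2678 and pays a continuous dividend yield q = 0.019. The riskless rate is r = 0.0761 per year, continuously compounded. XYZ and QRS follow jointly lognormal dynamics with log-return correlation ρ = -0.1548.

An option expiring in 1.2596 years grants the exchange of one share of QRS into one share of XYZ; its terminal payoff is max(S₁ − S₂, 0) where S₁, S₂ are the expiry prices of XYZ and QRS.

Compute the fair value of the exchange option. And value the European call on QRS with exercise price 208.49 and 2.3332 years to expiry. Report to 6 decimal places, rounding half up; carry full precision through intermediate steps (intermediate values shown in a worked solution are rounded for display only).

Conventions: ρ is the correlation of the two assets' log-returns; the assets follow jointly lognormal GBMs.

σ_eff = √(σ₁² + σ₂² − 2ρσ₁σ₂) = √(0.4092² + 0.2678² − 2·-0.1548·0.4092·0.2678) = 0.522579
d₁ = (ln(S₁/S₂) + (q₂ − q₁ + σ_eff²/2)T) / (σ_eff√T) = (ln(186.68/215.47) + (0.019 − 0.0525 + 0.136544)·1.2596) / 0.586500 = -0.023242
d₂ = d₁ − σ_eff√T = -0.023242 − 0.586500 = -0.609742
N(d₁) = 0.490729,  N(d₂) = 0.271016
V = S₁·e^{−q₁T}·N(d₁) − S₂·e^{−q₂T}·N(d₂) = 85.747188 − 57.014956 = 28.732232
[vanilla: QRS call K=208.49]
σ√T = 0.2678·√2.3332 = 0.409060
d₁ = (ln(S/K) + (r−q+σ²/2)T) / (σ√T) = (ln(215.47/208.49) + (0.0761−0.019+0.2678²/2)·2.3332) / 0.409060 = (0.032931 + 0.216891) / 0.409060 = 0.610721
d₂ = d₁ − σ√T = 0.610721 − 0.409060 = 0.201661
e^{−rT} = 0.837314
e^{−qT} = 0.956637
N(d₁) = 0.729308,  N(d₂) = 0.579909
price = S·e^{−qT}·N(d₁) − K·e^{−rT}·N(d₂) = 150.329787 − 101.235639 = 49.094148

exchange price = 28.732232
price(QRS call K=208.49) = 49.094148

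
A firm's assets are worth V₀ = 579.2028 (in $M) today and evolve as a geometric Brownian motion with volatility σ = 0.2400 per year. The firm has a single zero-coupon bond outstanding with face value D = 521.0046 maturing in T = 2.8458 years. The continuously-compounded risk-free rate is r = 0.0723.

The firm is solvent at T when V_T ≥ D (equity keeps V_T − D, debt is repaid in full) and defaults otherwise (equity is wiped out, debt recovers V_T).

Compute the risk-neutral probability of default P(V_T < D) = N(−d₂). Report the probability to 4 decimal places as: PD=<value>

With assets at 579.2028 and a single debt payment of 521.0046 at 2.8458 years:
d₁ = [ln(V₀/D) + (r + σ²/2)T] / (σ√T)
   = [ln(579.2028/521.0046) + (0.0723 + 0.5·0.2400²)·2.8458] / (0.2400·√2.8458)
   = [0.105894 + 0.287710] / 0.404868 = 0.972179
d₂ = d₁ − σ√T = 0.972179 − 0.404868 = 0.567311
risk-neutral PD = N(−d₂) = N(-0.567311) = 0.285251

PD=0.2853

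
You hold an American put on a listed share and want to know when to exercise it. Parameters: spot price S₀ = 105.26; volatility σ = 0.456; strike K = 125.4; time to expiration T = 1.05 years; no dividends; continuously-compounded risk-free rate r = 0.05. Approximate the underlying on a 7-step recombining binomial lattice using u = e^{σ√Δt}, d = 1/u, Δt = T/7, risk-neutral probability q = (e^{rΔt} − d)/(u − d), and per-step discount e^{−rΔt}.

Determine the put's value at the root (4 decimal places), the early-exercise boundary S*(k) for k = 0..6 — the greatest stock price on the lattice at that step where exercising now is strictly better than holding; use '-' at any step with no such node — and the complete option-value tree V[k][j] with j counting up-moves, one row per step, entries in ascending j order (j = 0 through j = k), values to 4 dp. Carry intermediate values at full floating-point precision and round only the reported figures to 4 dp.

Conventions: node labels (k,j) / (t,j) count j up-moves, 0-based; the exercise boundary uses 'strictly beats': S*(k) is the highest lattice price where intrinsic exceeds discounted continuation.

price = 29.1874
boundary = - - 73.9373 61.9675 73.9373 88.2193 105.2600
tree:
29.1874
39.4885 18.3609
51.4627 26.9912 9.1943
63.4325 38.1873 15.1493 2.8144
73.4646 51.4627 24.2438 5.4234 0.0000
81.8725 63.4325 37.1807 10.4512 0.0000 0.0000
88.9192 73.4646 51.4627 20.1400 0.0000 0.0000 0.0000
94.8252 81.8725 63.4325 37.1807 0.0000 0.0000 0.0000 0.0000

Δt=0.15000  u=1.19316  d=0.83811  q=0.47717  discount=0.99253
step 7 (expiry): payoffs max(K−S,0) = 94.8252 81.8725 63.4325 37.1807 0.0000 0.0000 0.0000 0.0000
step 6: (k=6,j=0): S=36.4808, K−S=88.9192, hold=87.9822 ⇒ V=88.9192 exercise | (k=6,j=1): S=51.9354, K−S=73.4646, hold=72.5276 ⇒ V=73.4646 exercise | (k=6,j=2): S=73.9373, K−S=51.4627, hold=50.5257 ⇒ V=51.4627 exercise | (k=6,j=3): S=105.2600, K−S=20.1400, hold=19.2941 ⇒ V=20.1400 exercise | (k=6,j=4): S=149.8522, K−S=0.0000, hold=0.0000 ⇒ V=0.0000 continue | (k=6,j=5): S=213.3354, K−S=0.0000, hold=0.0000 ⇒ V=0.0000 continue | (k=6,j=6): S=303.7126, K−S=0.0000, hold=0.0000 ⇒ V=0.0000 continue  boundary S*=105.2600
step 5: (k=5,j=0): S=43.5275, K−S=81.8725, hold=80.9355 ⇒ V=81.8725 exercise | (k=5,j=1): S=61.9675, K−S=63.4325, hold=62.4956 ⇒ V=63.4325 exercise | (k=5,j=2): S=88.2193, K−S=37.1807, hold=36.2437 ⇒ V=37.1807 exercise | (k=5,j=3): S=125.5924, K−S=0.0000, hold=10.4512 ⇒ V=10.4512 continue | (k=5,j=4): S=178.7982, K−S=0.0000, hold=0.0000 ⇒ V=0.0000 continue | (k=5,j=5): S=254.5440, K−S=0.0000, hold=0.0000 ⇒ V=0.0000 continue  boundary S*=88.2193
step 4: (k=4,j=0): S=51.9354, K−S=73.4646, hold=72.5276 ⇒ V=73.4646 exercise | (k=4,j=1): S=73.9373, K−S=51.4627, hold=50.5257 ⇒ V=51.4627 exercise | (k=4,j=2): S=105.2600, K−S=20.1400, hold=24.2438 ⇒ V=24.2438 continue | (k=4,j=3): S=149.8522, K−S=0.0000, hold=5.4234 ⇒ V=5.4234 continue | (k=4,j=4): S=213.3354, K−S=0.0000, hold=0.0000 ⇒ V=0.0000 continue  boundary S*=73.9373
step 3: (k=3,j=0): S=61.9675, K−S=63.4325, hold=62.4956 ⇒ V=63.4325 exercise | (k=3,j=1): S=88.2193, K−S=37.1807, hold=38.1873 ⇒ V=38.1873 continue | (k=3,j=2): S=125.5924, K−S=0.0000, hold=15.1493 ⇒ V=15.1493 continue | (k=3,j=3): S=178.7982, K−S=0.0000, hold=2.8144 ⇒ V=2.8144 continue  boundary S*=61.9675
step 2: (k=2,j=0): S=73.9373, K−S=51.4627, hold=51.0024 ⇒ V=51.4627 exercise | (k=2,j=1): S=105.2600, K−S=20.1400, hold=26.9912 ⇒ V=26.9912 continue | (k=2,j=2): S=149.8522, K−S=0.0000, hold=9.1943 ⇒ V=9.1943 continue  boundary S*=73.9373
step 1: (k=1,j=0): S=88.2193, K−S=37.1807, hold=39.4885 ⇒ V=39.4885 continue | (k=1,j=1): S=125.5924, K−S=0.0000, hold=18.3609 ⇒ V=18.3609 continue  boundary S*=-
step 0: (k=0,j=0): S=105.2600, K−S=20.1400, hold=29.1874 ⇒ V=29.1874 continue  boundary S*=-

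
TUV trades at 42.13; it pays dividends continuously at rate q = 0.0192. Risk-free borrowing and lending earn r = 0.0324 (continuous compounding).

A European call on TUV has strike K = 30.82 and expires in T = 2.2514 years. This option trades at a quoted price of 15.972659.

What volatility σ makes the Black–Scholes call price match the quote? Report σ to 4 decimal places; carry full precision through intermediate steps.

At σ = 0.4449 the Black–Scholes value reproduces the quote:
σ√T = 0.4449·√2.2514 = 0.667558
d₁ = (ln(S/K) + (r−q+σ²/2)T) / (σ√T) = (ln(42.13/30.82) + (0.0324−0.0192+0.4449²/2)·2.2514) / 0.667558 = (0.312596 + 0.252535) / 0.667558 = 0.846566
d₂ = d₁ − σ√T = 0.846566 − 0.667558 = 0.179008
e^{−rT} = 0.929652
e^{−qT} = 0.957694
N(d₁) = 0.801381,  N(d₂) = 0.571034
V = S·e^{−qT}·N(d₁) − K·e^{−rT}·N(d₂) = 32.333856 − 16.361196 = 15.972659 (matching the quote); vega is positive throughout, so no other σ reproduces this price

sigma = 0.4449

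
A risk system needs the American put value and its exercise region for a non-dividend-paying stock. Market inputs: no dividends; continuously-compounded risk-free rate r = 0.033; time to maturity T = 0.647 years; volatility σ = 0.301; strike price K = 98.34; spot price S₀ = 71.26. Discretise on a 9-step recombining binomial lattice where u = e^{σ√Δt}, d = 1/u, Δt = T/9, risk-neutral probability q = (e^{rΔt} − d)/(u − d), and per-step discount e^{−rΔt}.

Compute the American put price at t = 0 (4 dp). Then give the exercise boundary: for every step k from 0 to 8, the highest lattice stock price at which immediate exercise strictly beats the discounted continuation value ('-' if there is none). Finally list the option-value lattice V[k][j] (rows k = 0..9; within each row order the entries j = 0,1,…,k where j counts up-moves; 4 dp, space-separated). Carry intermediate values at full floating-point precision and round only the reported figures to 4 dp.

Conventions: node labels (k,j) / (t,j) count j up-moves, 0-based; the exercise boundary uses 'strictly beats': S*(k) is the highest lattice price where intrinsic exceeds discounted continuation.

price = 27.1782
boundary = - 65.7349 71.2600 65.7349 71.2600 65.7349 71.2600 77.2494 83.7423
tree:
27.1782
32.6051 21.7619
37.7017 27.0800 16.4308
42.4032 32.6051 21.4565 11.3729
46.7402 37.7017 27.0800 15.8118 6.8905
50.7409 42.4032 32.6051 21.1521 10.4294 3.3065
54.4315 46.7402 37.7017 27.0800 15.1948 5.6087 0.9693
57.8359 50.7409 42.4032 32.6051 21.0906 9.2418 1.9222 0.0000
60.9763 54.4315 46.7402 37.7017 27.0800 14.5977 3.8118 0.0000 0.0000
63.8732 57.8359 50.7409 42.4032 32.6051 21.0906 7.5591 0.0000 0.0000 0.0000

Δt=0.07189  u=1.08405  d=0.92247  q=0.49453  discount=0.99763
step 9 (expiry): payoffs max(K−S,0) = 63.8732 57.8359 50.7409 42.4032 32.6051 21.0906 7.5591 0.0000 0.0000 0.0000
step 8: (k=8,j=0): S=37.3637, K−S=60.9763, hold=60.7433 ⇒ V=60.9763 exercise | (k=8,j=1): S=43.9085, K−S=54.4315, hold=54.1985 ⇒ V=54.4315 exercise | (k=8,j=2): S=51.5998, K−S=46.7402, hold=46.5072 ⇒ V=46.7402 exercise | (k=8,j=3): S=60.6383, K−S=37.7017, hold=37.4687 ⇒ V=37.7017 exercise | (k=8,j=4): S=71.2600, K−S=27.0800, hold=26.8470 ⇒ V=27.0800 exercise | (k=8,j=5): S=83.7423, K−S=14.5977, hold=14.3647 ⇒ V=14.5977 exercise | (k=8,j=6): S=98.4110, K−S=0.0000, hold=3.8118 ⇒ V=3.8118 continue | (k=8,j=7): S=115.6492, K−S=0.0000, hold=0.0000 ⇒ V=0.0000 continue | (k=8,j=8): S=135.9070, K−S=0.0000, hold=0.0000 ⇒ V=0.0000 continue  boundary S*=83.7423
step 7: (k=7,j=0): S=40.5041, K−S=57.8359, hold=57.6028 ⇒ V=57.8359 exercise | (k=7,j=1): S=47.5991, K−S=50.7409, hold=50.5079 ⇒ V=50.7409 exercise | (k=7,j=2): S=55.9368, K−S=42.4032, hold=42.1702 ⇒ V=42.4032 exercise | (k=7,j=3): S=65.7349, K−S=32.6051, hold=32.3720 ⇒ V=32.6051 exercise | (k=7,j=4): S=77.2494, K−S=21.0906, hold=20.8575 ⇒ V=21.0906 exercise | (k=7,j=5): S=90.7809, K−S=7.5591, hold=9.2418 ⇒ V=9.2418 continue | (k=7,j=6): S=106.6825, K−S=0.0000, hold=1.9222 ⇒ V=1.9222 continue | (k=7,j=7): S=125.3696, K−S=0.0000, hold=0.0000 ⇒ V=0.0000 continue  boundary S*=77.2494
step 6: (k=6,j=0): S=43.9085, K−S=54.4315, hold=54.1985 ⇒ V=54.4315 exercise | (k=6,j=1): S=51.5998, K−S=46.7402, hold=46.5072 ⇒ V=46.7402 exercise | (k=6,j=2): S=60.6383, K−S=37.7017, hold=37.4687 ⇒ V=37.7017 exercise | (k=6,j=3): S=71.2600, K−S=27.0800, hold=26.8470 ⇒ V=27.0800 exercise | (k=6,j=4): S=83.7423, K−S=14.5977, hold=15.1948 ⇒ V=15.1948 continue | (k=6,j=5): S=98.4110, K−S=0.0000, hold=5.6087 ⇒ V=5.6087 continue | (k=6,j=6): S=115.6492, K−S=0.0000, hold=0.9693 ⇒ V=0.9693 continue  boundary S*=71.2600
step 5: (k=5,j=0): S=47.5991, K−S=50.7409, hold=50.5079 ⇒ V=50.7409 exercise | (k=5,j=1): S=55.9368, K−S=42.4032, hold=42.1702 ⇒ V=42.4032 exercise | (k=5,j=2): S=65.7349, K−S=32.6051, hold=32.3720 ⇒ V=32.6051 exercise | (k=5,j=3): S=77.2494, K−S=21.0906, hold=21.1521 ⇒ V=21.1521 continue | (k=5,j=4): S=90.7809, K−S=7.5591, hold=10.4294 ⇒ V=10.4294 continue | (k=5,j=5): S=106.6825, K−S=0.0000, hold=3.3065 ⇒ V=3.3065 continue  boundary S*=65.7349
step 4: (k=4,j=0): S=51.5998, K−S=46.7402, hold=46.5072 ⇒ V=46.7402 exercise | (k=4,j=1): S=60.6383, K−S=37.7017, hold=37.4687 ⇒ V=37.7017 exercise | (k=4,j=2): S=71.2600, K−S=27.0800, hold=26.8774 ⇒ V=27.0800 exercise | (k=4,j=3): S=83.7423, K−S=14.5977, hold=15.8118 ⇒ V=15.8118 continue | (k=4,j=4): S=98.4110, K−S=0.0000, hold=6.8905 ⇒ V=6.8905 continue  boundary S*=71.2600
step 3: (k=3,j=0): S=55.9368, K−S=42.4032, hold=42.1702 ⇒ V=42.4032 exercise | (k=3,j=1): S=65.7349, K−S=32.6051, hold=32.3720 ⇒ V=32.6051 exercise | (k=3,j=2): S=77.2494, K−S=21.0906, hold=21.4565 ⇒ V=21.4565 continue | (k=3,j=3): S=90.7809, K−S=7.5591, hold=11.3729 ⇒ V=11.3729 continue  boundary S*=65.7349
step 2: (k=2,j=0): S=60.6383, K−S=37.7017, hold=37.4687 ⇒ V=37.7017 exercise | (k=2,j=1): S=71.2600, K−S=27.0800, hold=27.0275 ⇒ V=27.0800 exercise | (k=2,j=2): S=83.7423, K−S=14.5977, hold=16.4308 ⇒ V=16.4308 continue  boundary S*=71.2600
step 1: (k=1,j=0): S=65.7349, K−S=32.6051, hold=32.3720 ⇒ V=32.6051 exercise | (k=1,j=1): S=77.2494, K−S=21.0906, hold=21.7619 ⇒ V=21.7619 continue  boundary S*=65.7349
step 0: (k=0,j=0): S=71.2600, K−S=27.0800, hold=27.1782 ⇒ V=27.1782 continue  boundary S*=-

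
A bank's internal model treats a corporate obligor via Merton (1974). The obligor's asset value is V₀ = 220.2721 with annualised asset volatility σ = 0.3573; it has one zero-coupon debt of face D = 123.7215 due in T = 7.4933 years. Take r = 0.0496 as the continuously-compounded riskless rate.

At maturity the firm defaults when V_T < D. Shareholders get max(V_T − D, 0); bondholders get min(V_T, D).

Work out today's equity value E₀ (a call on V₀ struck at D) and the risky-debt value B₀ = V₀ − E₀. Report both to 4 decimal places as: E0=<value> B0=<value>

E0=145.9327 B0=74.3394

Work the structural quantities from V₀ = 220.2721 against face 123.7215:
d₁ = [ln(V₀/D) + (r + σ²/2)T] / (σ√T)
   = [ln(220.2721/123.7215) + (0.0496 + 0.5·0.3573²)·7.4933] / (0.3573·√7.4933)
   = [0.576831 + 0.849977] / 0.978069 = 1.458801
d₂ = d₁ − σ√T = 1.458801 − 0.978069 = 0.480731
N(d₁) = 0.927690,  N(d₂) = 0.684646,  e^(−rT) = 0.689583
E₀ = V₀·N(d₁) − D·e^(−rT)·N(d₂)
   = 220.2721·0.927690 − 123.7215·0.689583·0.684646 = 145.932744
B₀ = V₀ − E₀ = 220.2721 − 145.932744 = 74.339356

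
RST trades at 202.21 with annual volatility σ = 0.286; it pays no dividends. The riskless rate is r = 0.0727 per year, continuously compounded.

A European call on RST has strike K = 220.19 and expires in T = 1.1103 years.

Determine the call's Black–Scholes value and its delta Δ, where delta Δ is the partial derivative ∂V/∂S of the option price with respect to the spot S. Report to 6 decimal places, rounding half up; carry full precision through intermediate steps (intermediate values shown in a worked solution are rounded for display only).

σ√T = 0.286·√1.1103 = 0.301360
d₁ = (ln(S/K) + (r+σ²/2)T) / (σ√T) = (ln(202.21/220.19) + (0.0727+0.286²/2)·1.1103) / 0.301360 = (-0.085184 + 0.126128) / 0.301360 = 0.135863
d₂ = d₁ − σ√T = 0.135863 − 0.301360 = -0.165497
e^{−rT} = 0.922453
N(d₁) = 0.554035,  N(d₂) = 0.434276
Call price V = S·N(d₁) − K·e^{−rT}·N(d₂) = 112.031481 − 88.208012 = 23.823468
Δ = N(d₁) = 0.554035

price = 23.823468
Δ = 0.554035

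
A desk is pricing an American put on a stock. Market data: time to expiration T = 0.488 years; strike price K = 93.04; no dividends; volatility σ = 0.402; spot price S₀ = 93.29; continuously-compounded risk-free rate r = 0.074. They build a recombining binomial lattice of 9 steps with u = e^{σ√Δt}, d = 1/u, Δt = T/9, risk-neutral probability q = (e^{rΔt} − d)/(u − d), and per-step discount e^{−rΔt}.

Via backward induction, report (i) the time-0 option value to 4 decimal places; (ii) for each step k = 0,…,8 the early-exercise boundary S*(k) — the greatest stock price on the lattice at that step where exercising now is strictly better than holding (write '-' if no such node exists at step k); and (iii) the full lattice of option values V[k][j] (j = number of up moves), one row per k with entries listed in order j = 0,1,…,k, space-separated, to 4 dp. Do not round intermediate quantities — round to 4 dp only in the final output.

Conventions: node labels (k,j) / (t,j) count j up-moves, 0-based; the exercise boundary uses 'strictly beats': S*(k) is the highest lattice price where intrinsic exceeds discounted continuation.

price = 9.1275
boundary = - - - - 64.1535 70.4489 64.1535 70.4489 77.3620
tree:
9.1275
12.7546 5.5459
17.3134 8.2633 2.8520
22.7570 11.9671 4.5974 1.1160
28.8865 16.7635 7.2298 1.9816 0.2525
34.6193 22.5911 11.0258 3.4626 0.5051 0.0000
39.8398 28.8865 16.1769 5.9236 1.0104 0.0000 0.0000
44.5938 34.6193 22.5911 9.8433 2.0211 0.0000 0.0000 0.0000
48.9230 39.8398 28.8865 15.6780 4.0427 0.0000 0.0000 0.0000 0.0000
52.8653 44.5938 34.6193 22.5911 8.0865 0.0000 0.0000 0.0000 0.0000 0.0000

Δt=0.05422  u=1.09813  d=0.91064  q=0.49806  discount=0.99600
step 9 (expiry): payoffs max(K−S,0) = 52.8653 44.5938 34.6193 22.5911 8.0865 0.0000 0.0000 0.0000 0.0000 0.0000
step 8: (k=8,j=0): S=44.1170, K−S=48.9230, hold=48.5504 ⇒ V=48.9230 exercise | (k=8,j=1): S=53.2002, K−S=39.8398, hold=39.4672 ⇒ V=39.8398 exercise | (k=8,j=2): S=64.1535, K−S=28.8865, hold=28.5139 ⇒ V=28.8865 exercise | (k=8,j=3): S=77.3620, K−S=15.6780, hold=15.3054 ⇒ V=15.6780 exercise | (k=8,j=4): S=93.2900, K−S=0.0000, hold=4.0427 ⇒ V=4.0427 continue | (k=8,j=5): S=112.4974, K−S=0.0000, hold=0.0000 ⇒ V=0.0000 continue | (k=8,j=6): S=135.6593, K−S=0.0000, hold=0.0000 ⇒ V=0.0000 continue | (k=8,j=7): S=163.5900, K−S=0.0000, hold=0.0000 ⇒ V=0.0000 continue | (k=8,j=8): S=197.2713, K−S=0.0000, hold=0.0000 ⇒ V=0.0000 continue  boundary S*=77.3620
step 7: (k=7,j=0): S=48.4462, K−S=44.5938, hold=44.2212 ⇒ V=44.5938 exercise | (k=7,j=1): S=58.4207, K−S=34.6193, hold=34.2467 ⇒ V=34.6193 exercise | (k=7,j=2): S=70.4489, K−S=22.5911, hold=22.2185 ⇒ V=22.5911 exercise | (k=7,j=3): S=84.9535, K−S=8.0865, hold=9.8433 ⇒ V=9.8433 continue | (k=7,j=4): S=102.4445, K−S=0.0000, hold=2.0211 ⇒ V=2.0211 continue | (k=7,j=5): S=123.5367, K−S=0.0000, hold=0.0000 ⇒ V=0.0000 continue | (k=7,j=6): S=148.9715, K−S=0.0000, hold=0.0000 ⇒ V=0.0000 continue | (k=7,j=7): S=179.6430, K−S=0.0000, hold=0.0000 ⇒ V=0.0000 continue  boundary S*=70.4489
step 6: (k=6,j=0): S=53.2002, K−S=39.8398, hold=39.4672 ⇒ V=39.8398 exercise | (k=6,j=1): S=64.1535, K−S=28.8865, hold=28.5139 ⇒ V=28.8865 exercise | (k=6,j=2): S=77.3620, K−S=15.6780, hold=16.1769 ⇒ V=16.1769 continue | (k=6,j=3): S=93.2900, K−S=0.0000, hold=5.9236 ⇒ V=5.9236 continue | (k=6,j=4): S=112.4974, K−S=0.0000, hold=1.0104 ⇒ V=1.0104 continue | (k=6,j=5): S=135.6593, K−S=0.0000, hold=0.0000 ⇒ V=0.0000 continue | (k=6,j=6): S=163.5900, K−S=0.0000, hold=0.0000 ⇒ V=0.0000 continue  boundary S*=64.1535
step 5: (k=5,j=0): S=58.4207, K−S=34.6193, hold=34.2467 ⇒ V=34.6193 exercise | (k=5,j=1): S=70.4489, K−S=22.5911, hold=22.4660 ⇒ V=22.5911 exercise | (k=5,j=2): S=84.9535, K−S=8.0865, hold=11.0258 ⇒ V=11.0258 continue | (k=5,j=3): S=102.4445, K−S=0.0000, hold=3.4626 ⇒ V=3.4626 continue | (k=5,j=4): S=123.5367, K−S=0.0000, hold=0.5051 ⇒ V=0.5051 continue | (k=5,j=5): S=148.9715, K−S=0.0000, hold=0.0000 ⇒ V=0.0000 continue  boundary S*=70.4489
step 4: (k=4,j=0): S=64.1535, K−S=28.8865, hold=28.5139 ⇒ V=28.8865 exercise | (k=4,j=1): S=77.3620, K−S=15.6780, hold=16.7635 ⇒ V=16.7635 continue | (k=4,j=2): S=93.2900, K−S=0.0000, hold=7.2298 ⇒ V=7.2298 continue | (k=4,j=3): S=112.4974, K−S=0.0000, hold=1.9816 ⇒ V=1.9816 continue | (k=4,j=4): S=135.6593, K−S=0.0000, hold=0.2525 ⇒ V=0.2525 continue  boundary S*=64.1535
step 3: (k=3,j=0): S=70.4489, K−S=22.5911, hold=22.7570 ⇒ V=22.7570 continue | (k=3,j=1): S=84.9535, K−S=8.0865, hold=11.9671 ⇒ V=11.9671 continue | (k=3,j=2): S=102.4445, K−S=0.0000, hold=4.5974 ⇒ V=4.5974 continue | (k=3,j=3): S=123.5367, K−S=0.0000, hold=1.1160 ⇒ V=1.1160 continue  boundary S*=-
step 2: (k=2,j=0): S=77.3620, K−S=15.6780, hold=17.3134 ⇒ V=17.3134 continue | (k=2,j=1): S=93.2900, K−S=0.0000, hold=8.2633 ⇒ V=8.2633 continue | (k=2,j=2): S=112.4974, K−S=0.0000, hold=2.8520 ⇒ V=2.8520 continue  boundary S*=-
step 1: (k=1,j=0): S=84.9535, K−S=8.0865, hold=12.7546 ⇒ V=12.7546 continue | (k=1,j=1): S=102.4445, K−S=0.0000, hold=5.5459 ⇒ V=5.5459 continue  boundary S*=-
step 0: (k=0,j=0): S=93.2900, K−S=0.0000, hold=9.1275 ⇒ V=9.1275 continue  boundary S*=-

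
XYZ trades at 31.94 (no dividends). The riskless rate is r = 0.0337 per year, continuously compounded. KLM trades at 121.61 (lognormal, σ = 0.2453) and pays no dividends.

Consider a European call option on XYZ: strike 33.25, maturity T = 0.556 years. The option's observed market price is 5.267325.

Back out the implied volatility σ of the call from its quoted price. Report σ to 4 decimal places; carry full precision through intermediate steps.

At σ = 0.5885 the Black–Scholes value reproduces the quote:
σ√T = 0.5885·√0.556 = 0.438817
d₁ = (ln(S/K) + (r+σ²/2)T) / (σ√T) = (ln(31.94/33.25) + (0.0337+0.5885²/2)·0.556) / 0.438817 = (-0.040196 + 0.115018) / 0.438817 = 0.170508
d₂ = d₁ − σ√T = 0.170508 − 0.438817 = -0.268309
e^{−rT} = 0.981437
N(d₁) = 0.567695,  N(d₂) = 0.394231
V = S·N(d₁) − K·e^{−rT}·N(d₂) = 18.132170 − 12.864845 = 5.267325 (the quoted price), and the Black–Scholes price is strictly increasing in σ, so σ is unique

sigma = 0.5885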